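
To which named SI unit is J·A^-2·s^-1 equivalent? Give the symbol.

J = kg·m²·s⁻².
Combining: J·A⁻²·s⁻¹ = (kg·m²·s⁻²) · A⁻² · s⁻¹ = kg·m²·s⁻³·A⁻².
kg·m²·s⁻³·A⁻² is the base-SI form of the ohm.

Ω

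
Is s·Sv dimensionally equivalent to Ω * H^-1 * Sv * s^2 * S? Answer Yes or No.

Left side:
  Sv = m²·s⁻².
  Combining: s·Sv = s · (m²·s⁻²) = m²·s⁻¹.
Right side:
  Ω = V/A (resistance = voltage per current),
      = kg·m²·s⁻³·A⁻².
  H = Wb/A (inductance = flux per current),
      = kg·m²·s⁻²·A⁻².
  So H⁻¹ = kg⁻¹·m⁻²·s²·A².
  Sv = J/kg (equivalent dose = energy per mass),
      = m²·s⁻².
  S = 1/Ω (conductance is reciprocal resistance),
      = kg⁻¹·m⁻²·s³·A².
  Combining: Ω·H⁻¹·Sv·s²·S = (kg·m²·s⁻³·A⁻²) · (kg⁻¹·m⁻²·s²·A²) · (m²·s⁻²) · s² · (kg⁻¹·m⁻²·s³·A²) = kg⁻¹·s²·A².
Left is m²·s⁻¹; right is kg⁻¹·s²·A² — different.

No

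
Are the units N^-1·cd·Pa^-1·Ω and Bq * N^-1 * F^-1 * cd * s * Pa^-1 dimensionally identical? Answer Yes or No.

Left side:
  N = kg·m/s² = kg·m·s⁻² (force = mass × acceleration).
  So N⁻¹ = kg⁻¹·m⁻¹·s².
  Pa = N/m² (pressure = force per area),
      = kg·m⁻¹·s⁻².
  So Pa⁻¹ = kg⁻¹·m·s².
  Ω = V/A (resistance = voltage per current),
      = kg·m²·s⁻³·A⁻².
  Combining: N⁻¹·cd·Pa⁻¹·Ω = (kg⁻¹·m⁻¹·s²) · cd · (kg⁻¹·m·s²) · (kg·m²·s⁻³·A⁻²) = kg⁻¹·m²·s·A⁻²·cd.
Right side:
  Bq = s⁻¹.
  N = kg·m·s⁻².
  So N⁻¹ = kg⁻¹·m⁻¹·s².
  F = kg⁻¹·m⁻²·s⁴·A².
  So F⁻¹ = kg·m²·s⁻⁴·A⁻².
  Pa = kg·m⁻¹·s⁻².
  So Pa⁻¹ = kg⁻¹·m·s².
  Combining: Bq·N⁻¹·F⁻¹·cd·s·Pa⁻¹ = s⁻¹ · (kg⁻¹·m⁻¹·s²) · (kg·m²·s⁻⁴·A⁻²) · cd · s · (kg⁻¹·m·s²) = kg⁻¹·m²·A⁻²·cd.
Left is kg⁻¹·m²·s·A⁻²·cd; right is kg⁻¹·m²·A⁻²·cd — different.

No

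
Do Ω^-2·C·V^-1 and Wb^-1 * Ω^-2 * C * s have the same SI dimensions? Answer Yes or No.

Yes

Left side:
  Ω = kg·m²·s⁻³·A⁻².
  So Ω⁻² = kg⁻²·m⁻⁴·s⁶·A⁴.
  C = s·A.
  V = kg·m²·s⁻³·A⁻¹.
  So V⁻¹ = kg⁻¹·m⁻²·s³·A.
  Combining: Ω⁻²·C·V⁻¹ = (kg⁻²·m⁻⁴·s⁶·A⁴) · (s·A) · (kg⁻¹·m⁻²·s³·A) = kg⁻³·m⁻⁶·s¹⁰·A⁶.
Right side:
  Wb = kg·m²·s⁻²·A⁻¹.
  So Wb⁻¹ = kg⁻¹·m⁻²·s²·A.
  Ω = kg·m²·s⁻³·A⁻².
  So Ω⁻² = kg⁻²·m⁻⁴·s⁶·A⁴.
  C = s·A.
  Combining: Wb⁻¹·Ω⁻²·C·s = (kg⁻¹·m⁻²·s²·A) · (kg⁻²·m⁻⁴·s⁶·A⁴) · (s·A) · s = kg⁻³·m⁻⁶·s¹⁰·A⁶.
Both reduce to kg⁻³·m⁻⁶·s¹⁰·A⁶.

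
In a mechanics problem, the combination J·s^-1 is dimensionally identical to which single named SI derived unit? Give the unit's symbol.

J = N·m (work = force × distance),
    = kg·m²·s⁻².
Combining: J·s⁻¹ = (kg·m²·s⁻²) · s⁻¹ = kg·m²·s⁻³.
kg·m²·s⁻³ is the base-SI form of the watt.

W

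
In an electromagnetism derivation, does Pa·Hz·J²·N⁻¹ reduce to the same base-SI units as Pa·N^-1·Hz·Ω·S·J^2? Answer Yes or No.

Yes

Left side:
  Pa = kg·m⁻¹·s⁻².
  Hz = s⁻¹.
  J = kg·m²·s⁻².
  So J² = kg²·m⁴·s⁻⁴.
  N = kg·m·s⁻².
  So N⁻¹ = kg⁻¹·m⁻¹·s².
  Combining: Pa·Hz·J²·N⁻¹ = (kg·m⁻¹·s⁻²) · s⁻¹ · (kg²·m⁴·s⁻⁴) · (kg⁻¹·m⁻¹·s²) = kg²·m²·s⁻⁵.
Right side:
  Pa = N/m² (pressure = force per area),
      = kg·m⁻¹·s⁻².
  N = kg·m/s² = kg·m·s⁻² (force = mass × acceleration).
  So N⁻¹ = kg⁻¹·m⁻¹·s².
  Hz = 1/s = s⁻¹ (frequency is cycles per second).
  Ω = V/A (resistance = voltage per current),
      = kg·m²·s⁻³·A⁻².
  S = 1/Ω (conductance is reciprocal resistance),
      = kg⁻¹·m⁻²·s³·A².
  J = N·m (work = force × distance),
      = kg·m²·s⁻².
  So J² = kg²·m⁴·s⁻⁴.
  Combining: Pa·N⁻¹·Hz·Ω·S·J² = (kg·m⁻¹·s⁻²) · (kg⁻¹·m⁻¹·s²) · s⁻¹ · (kg·m²·s⁻³·A⁻²) · (kg⁻¹·m⁻²·s³·A²) · (kg²·m⁴·s⁻⁴) = kg²·m²·s⁻⁵.
Both reduce to kg²·m²·s⁻⁵.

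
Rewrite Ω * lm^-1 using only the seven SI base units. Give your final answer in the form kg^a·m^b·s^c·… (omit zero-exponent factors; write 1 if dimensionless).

Ω = kg·m²·s⁻³·A⁻².
lm = cd.
So lm⁻¹ = cd⁻¹.
Combining: Ω·lm⁻¹ = (kg·m²·s⁻³·A⁻²) · cd⁻¹ = kg·m²·s⁻³·A⁻²·cd⁻¹.

kg·m²·s⁻³·A⁻²·cd⁻¹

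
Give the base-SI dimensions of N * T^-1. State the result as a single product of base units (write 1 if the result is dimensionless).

m·A

N = kg·m/s² = kg·m·s⁻² (force = mass × acceleration).
T = Wb/m² (flux density = flux per area),
    = kg·s⁻²·A⁻¹.
So T⁻¹ = kg⁻¹·s²·A.
Combining: N·T⁻¹ = (kg·m·s⁻²) · (kg⁻¹·s²·A) = m·A.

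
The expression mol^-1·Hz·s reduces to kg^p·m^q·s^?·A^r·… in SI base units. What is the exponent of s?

Hz = s⁻¹.
Combining: mol⁻¹·Hz·s = mol⁻¹ · s⁻¹ · s = mol⁻¹.
The exponent of s is 0.

0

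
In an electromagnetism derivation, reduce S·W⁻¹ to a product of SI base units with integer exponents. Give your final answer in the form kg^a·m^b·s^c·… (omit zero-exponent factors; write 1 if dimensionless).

kg⁻²·m⁻⁴·s⁶·A²

S = 1/Ω (conductance is reciprocal resistance),
    = kg⁻¹·m⁻²·s³·A².
W = J/s (power = energy per time),
    = kg·m²·s⁻³.
So W⁻¹ = kg⁻¹·m⁻²·s³.
Combining: S·W⁻¹ = (kg⁻¹·m⁻²·s³·A²) · (kg⁻¹·m⁻²·s³) = kg⁻²·m⁻⁴·s⁶·A².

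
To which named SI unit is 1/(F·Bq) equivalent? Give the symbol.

F = C/V (capacitance = charge per voltage),
    = A·s/(kg·m²·s⁻³·A⁻¹) (substituting C and V),
    = kg⁻¹·m⁻²·s⁴·A².
So F⁻¹ = kg·m²·s⁻⁴·A⁻².
Bq = 1/s = s⁻¹ (activity is decays per second).
So Bq⁻¹ = s.
Combining: F⁻¹·Bq⁻¹ = (kg·m²·s⁻⁴·A⁻²) · s = kg·m²·s⁻³·A⁻².
kg·m²·s⁻³·A⁻² is the base-SI form of the ohm.

Ω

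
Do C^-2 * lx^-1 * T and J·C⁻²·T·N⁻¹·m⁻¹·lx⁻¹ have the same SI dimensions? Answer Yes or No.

Left side:
  C = A·s = s·A (charge = current × time).
  So C⁻² = s⁻²·A⁻².
  lx = lm/m² (illuminance = luminous flux per area),
      = m⁻²·cd.
  So lx⁻¹ = m²·cd⁻¹.
  T = Wb/m² (flux density = flux per area),
      = kg·s⁻²·A⁻¹.
  Combining: C⁻²·lx⁻¹·T = (s⁻²·A⁻²) · (m²·cd⁻¹) · (kg·s⁻²·A⁻¹) = kg·m²·s⁻⁴·A⁻³·cd⁻¹.
Right side:
  J = kg·m²·s⁻².
  C = s·A.
  So C⁻² = s⁻²·A⁻².
  T = kg·s⁻²·A⁻¹.
  N = kg·m·s⁻².
  So N⁻¹ = kg⁻¹·m⁻¹·s².
  lx = m⁻²·cd.
  So lx⁻¹ = m²·cd⁻¹.
  Combining: J·C⁻²·T·N⁻¹·m⁻¹·lx⁻¹ = (kg·m²·s⁻²) · (s⁻²·A⁻²) · (kg·s⁻²·A⁻¹) · (kg⁻¹·m⁻¹·s²) · m⁻¹ · (m²·cd⁻¹) = kg·m²·s⁻⁴·A⁻³·cd⁻¹.
Both reduce to kg·m²·s⁻⁴·A⁻³·cd⁻¹.

Yes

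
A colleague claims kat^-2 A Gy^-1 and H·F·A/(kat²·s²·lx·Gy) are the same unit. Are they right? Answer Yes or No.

Left side:
  kat = s⁻¹·mol.
  So kat⁻² = s²·mol⁻².
  Gy = m²·s⁻².
  So Gy⁻¹ = m⁻²·s².
  Combining: kat⁻²·A·Gy⁻¹ = (s²·mol⁻²) · A · (m⁻²·s²) = m⁻²·s⁴·A·mol⁻².
Right side:
  H = Wb/A (inductance = flux per current),
      = kg·m²·s⁻²·A⁻².
  kat = mol/s = s⁻¹·mol (catalytic activity).
  So kat⁻² = s²·mol⁻².
  F = C/V (capacitance = charge per voltage),
      = A·s/(kg·m²·s⁻³·A⁻¹) (substituting C and V),
      = kg⁻¹·m⁻²·s⁴·A².
  lx = lm/m² (illuminance = luminous flux per area),
      = m⁻²·cd.
  So lx⁻¹ = m²·cd⁻¹.
  Gy = J/kg (absorbed dose = energy per mass),
      = m²·s⁻².
  So Gy⁻¹ = m⁻²·s².
  Combining: H·kat⁻²·s⁻²·F·lx⁻¹·A·Gy⁻¹ = (kg·m²·s⁻²·A⁻²) · (s²·mol⁻²) · s⁻² · (kg⁻¹·m⁻²·s⁴·A²) · (m²·cd⁻¹) · A · (m⁻²·s²) = s⁴·A·mol⁻²·cd⁻¹.
Left is m⁻²·s⁴·A·mol⁻²; right is s⁴·A·mol⁻²·cd⁻¹ — different.

No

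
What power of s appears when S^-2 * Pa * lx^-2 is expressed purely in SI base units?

-8

S = kg⁻¹·m⁻²·s³·A².
So S⁻² = kg²·m⁴·s⁻⁶·A⁻⁴.
Pa = kg·m⁻¹·s⁻².
lx = m⁻²·cd.
So lx⁻² = m⁴·cd⁻².
Combining: S⁻²·Pa·lx⁻² = (kg²·m⁴·s⁻⁶·A⁻⁴) · (kg·m⁻¹·s⁻²) · (m⁴·cd⁻²) = kg³·m⁷·s⁻⁸·A⁻⁴·cd⁻².
The exponent of s is -8.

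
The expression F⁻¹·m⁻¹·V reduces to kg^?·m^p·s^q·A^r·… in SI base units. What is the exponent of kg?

F = kg⁻¹·m⁻²·s⁴·A².
So F⁻¹ = kg·m²·s⁻⁴·A⁻².
V = kg·m²·s⁻³·A⁻¹.
Combining: F⁻¹·m⁻¹·V = (kg·m²·s⁻⁴·A⁻²) · m⁻¹ · (kg·m²·s⁻³·A⁻¹) = kg²·m³·s⁻⁷·A⁻³.
The exponent of kg is 2.

2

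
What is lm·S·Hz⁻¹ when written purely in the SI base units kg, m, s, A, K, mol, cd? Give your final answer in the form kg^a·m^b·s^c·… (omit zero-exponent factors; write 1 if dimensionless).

lm = cd.
S = kg⁻¹·m⁻²·s³·A².
Hz = s⁻¹.
So Hz⁻¹ = s.
Combining: lm·S·Hz⁻¹ = cd · (kg⁻¹·m⁻²·s³·A²) · s = kg⁻¹·m⁻²·s⁴·A²·cd.

kg⁻¹·m⁻²·s⁴·A²·cd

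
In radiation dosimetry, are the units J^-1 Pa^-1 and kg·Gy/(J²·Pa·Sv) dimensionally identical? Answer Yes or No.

No

Left side:
  J = N·m (work = force × distance),
      = kg·m²·s⁻².
  So J⁻¹ = kg⁻¹·m⁻²·s².
  Pa = N/m² (pressure = force per area),
      = kg·m⁻¹·s⁻².
  So Pa⁻¹ = kg⁻¹·m·s².
  Combining: J⁻¹·Pa⁻¹ = (kg⁻¹·m⁻²·s²) · (kg⁻¹·m·s²) = kg⁻²·m⁻¹·s⁴.
Right side:
  J = N·m (work = force × distance),
      = kg·m²·s⁻².
  So J⁻² = kg⁻²·m⁻⁴·s⁴.
  Pa = N/m² (pressure = force per area),
      = kg·m⁻¹·s⁻².
  So Pa⁻¹ = kg⁻¹·m·s².
  Gy = J/kg (absorbed dose = energy per mass),
      = m²·s⁻².
  Sv = J/kg (equivalent dose = energy per mass),
      = m²·s⁻².
  So Sv⁻¹ = m⁻²·s².
  Combining: kg·J⁻²·Pa⁻¹·Gy·Sv⁻¹ = kg · (kg⁻²·m⁻⁴·s⁴) · (kg⁻¹·m·s²) · (m²·s⁻²) · (m⁻²·s²) = kg⁻²·m⁻³·s⁶.
Left is kg⁻²·m⁻¹·s⁴; right is kg⁻²·m⁻³·s⁶ — different.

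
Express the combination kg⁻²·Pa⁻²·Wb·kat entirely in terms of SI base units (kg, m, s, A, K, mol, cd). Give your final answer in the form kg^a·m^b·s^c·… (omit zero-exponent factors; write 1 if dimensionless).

kg⁻³·m⁴·s·A⁻¹·mol

Pa = N/m² (pressure = force per area),
    = kg·m⁻¹·s⁻².
So Pa⁻² = kg⁻²·m²·s⁴.
Wb = V·s (flux: a volt is a weber per second),
    = kg·m²·s⁻²·A⁻¹.
kat = mol/s = s⁻¹·mol (catalytic activity).
Combining: kg⁻²·Pa⁻²·Wb·kat = kg⁻² · (kg⁻²·m²·s⁴) · (kg·m²·s⁻²·A⁻¹) · (s⁻¹·mol) = kg⁻³·m⁴·s·A⁻¹·mol.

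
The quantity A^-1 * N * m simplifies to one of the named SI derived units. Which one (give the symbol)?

N = kg·m/s² = kg·m·s⁻² (force = mass × acceleration).
Combining: A⁻¹·N·m = A⁻¹ · (kg·m·s⁻²) · m = kg·m²·s⁻²·A⁻¹.
kg·m²·s⁻²·A⁻¹ is the base-SI form of the weber.

Wb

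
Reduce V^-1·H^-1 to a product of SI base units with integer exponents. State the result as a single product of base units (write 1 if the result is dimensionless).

V = kg·m²·s⁻³·A⁻¹.
So V⁻¹ = kg⁻¹·m⁻²·s³·A.
H = kg·m²·s⁻²·A⁻².
So H⁻¹ = kg⁻¹·m⁻²·s²·A².
Combining: V⁻¹·H⁻¹ = (kg⁻¹·m⁻²·s³·A) · (kg⁻¹·m⁻²·s²·A²) = kg⁻²·m⁻⁴·s⁵·A³.

kg⁻²·m⁻⁴·s⁵·A³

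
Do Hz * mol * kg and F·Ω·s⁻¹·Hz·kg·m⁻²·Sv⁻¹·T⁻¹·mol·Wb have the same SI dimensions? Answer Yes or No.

Left side:
  Hz = 1/s = s⁻¹ (frequency is cycles per second).
  Combining: Hz·mol·kg = s⁻¹ · mol · kg = kg·s⁻¹·mol.
Right side:
  F = kg⁻¹·m⁻²·s⁴·A².
  Ω = kg·m²·s⁻³·A⁻².
  Hz = s⁻¹.
  Sv = m²·s⁻².
  So Sv⁻¹ = m⁻²·s².
  T = kg·s⁻²·A⁻¹.
  So T⁻¹ = kg⁻¹·s²·A.
  Wb = kg·m²·s⁻²·A⁻¹.
  Combining: F·Ω·s⁻¹·Hz·kg·m⁻²·Sv⁻¹·T⁻¹·mol·Wb = (kg⁻¹·m⁻²·s⁴·A²) · (kg·m²·s⁻³·A⁻²) · s⁻¹ · s⁻¹ · kg · m⁻² · (m⁻²·s²) · (kg⁻¹·s²·A) · mol · (kg·m²·s⁻²·A⁻¹) = kg·m⁻²·s·mol.
Left is kg·s⁻¹·mol; right is kg·m⁻²·s·mol — different.

No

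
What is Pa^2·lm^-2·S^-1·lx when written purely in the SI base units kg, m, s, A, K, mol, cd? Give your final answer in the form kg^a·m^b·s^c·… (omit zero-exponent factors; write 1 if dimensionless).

kg³·m⁻²·s⁻⁷·A⁻²·cd⁻¹

Pa = N/m² (pressure = force per area),
    = kg·m⁻¹·s⁻².
So Pa² = kg²·m⁻²·s⁻⁴.
lm = cd·sr = cd (luminous flux; sr is dimensionless).
So lm⁻² = cd⁻².
S = 1/Ω (conductance is reciprocal resistance),
    = kg⁻¹·m⁻²·s³·A².
So S⁻¹ = kg·m²·s⁻³·A⁻².
lx = lm/m² (illuminance = luminous flux per area),
    = m⁻²·cd.
Combining: Pa²·lm⁻²·S⁻¹·lx = (kg²·m⁻²·s⁻⁴) · cd⁻² · (kg·m²·s⁻³·A⁻²) · (m⁻²·cd) = kg³·m⁻²·s⁻⁷·A⁻²·cd⁻¹.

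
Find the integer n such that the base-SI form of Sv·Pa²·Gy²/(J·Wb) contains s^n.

Sv = m²·s⁻².
Pa = kg·m⁻¹·s⁻².
So Pa² = kg²·m⁻²·s⁻⁴.
J = kg·m²·s⁻².
So J⁻¹ = kg⁻¹·m⁻²·s².
Wb = kg·m²·s⁻²·A⁻¹.
So Wb⁻¹ = kg⁻¹·m⁻²·s²·A.
Gy = m²·s⁻².
So Gy² = m⁴·s⁻⁴.
Combining: Sv·Pa²·J⁻¹·Wb⁻¹·Gy² = (m²·s⁻²) · (kg²·m⁻²·s⁻⁴) · (kg⁻¹·m⁻²·s²) · (kg⁻¹·m⁻²·s²·A) · (m⁴·s⁻⁴) = s⁻⁶·A.
The exponent of s is -6.

-6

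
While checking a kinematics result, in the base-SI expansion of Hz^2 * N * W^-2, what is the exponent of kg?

-1

Hz = 1/s = s⁻¹ (frequency is cycles per second).
So Hz² = s⁻².
N = kg·m/s² = kg·m·s⁻² (force = mass × acceleration).
W = J/s (power = energy per time),
    = kg·m²·s⁻³.
So W⁻² = kg⁻²·m⁻⁴·s⁶.
Combining: Hz²·N·W⁻² = s⁻² · (kg·m·s⁻²) · (kg⁻²·m⁻⁴·s⁶) = kg⁻¹·m⁻³·s².
The exponent of kg is -1.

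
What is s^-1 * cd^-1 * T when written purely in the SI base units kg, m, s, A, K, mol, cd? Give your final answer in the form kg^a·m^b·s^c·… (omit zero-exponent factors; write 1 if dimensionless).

T = Wb/m² (flux density = flux per area),
    = kg·s⁻²·A⁻¹.
Combining: s⁻¹·cd⁻¹·T = s⁻¹ · cd⁻¹ · (kg·s⁻²·A⁻¹) = kg·s⁻³·A⁻¹·cd⁻¹.

kg·s⁻³·A⁻¹·cd⁻¹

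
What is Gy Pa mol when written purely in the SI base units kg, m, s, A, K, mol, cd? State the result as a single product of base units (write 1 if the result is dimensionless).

kg·m·s⁻⁴·mol

Gy = m²·s⁻².
Pa = kg·m⁻¹·s⁻².
Combining: Gy·Pa·mol = (m²·s⁻²) · (kg·m⁻¹·s⁻²) · mol = kg·m·s⁻⁴·mol.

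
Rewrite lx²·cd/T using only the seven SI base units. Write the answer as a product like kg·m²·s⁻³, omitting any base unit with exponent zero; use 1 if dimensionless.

kg⁻¹·m⁻⁴·s²·A·cd³

T = kg·s⁻²·A⁻¹.
So T⁻¹ = kg⁻¹·s²·A.
lx = m⁻²·cd.
So lx² = m⁻⁴·cd².
Combining: T⁻¹·lx²·cd = (kg⁻¹·s²·A) · (m⁻⁴·cd²) · cd = kg⁻¹·m⁻⁴·s²·A·cd³.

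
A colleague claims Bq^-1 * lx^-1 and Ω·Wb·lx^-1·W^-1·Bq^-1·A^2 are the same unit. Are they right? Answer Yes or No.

No

Left side:
  Bq = s⁻¹.
  So Bq⁻¹ = s.
  lx = m⁻²·cd.
  So lx⁻¹ = m²·cd⁻¹.
  Combining: Bq⁻¹·lx⁻¹ = s · (m²·cd⁻¹) = m²·s·cd⁻¹.
Right side:
  Ω = V/A (resistance = voltage per current),
      = kg·m²·s⁻³·A⁻².
  Wb = V·s (flux: a volt is a weber per second),
      = kg·m²·s⁻²·A⁻¹.
  lx = lm/m² (illuminance = luminous flux per area),
      = m⁻²·cd.
  So lx⁻¹ = m²·cd⁻¹.
  W = J/s (power = energy per time),
      = kg·m²·s⁻³.
  So W⁻¹ = kg⁻¹·m⁻²·s³.
  Bq = 1/s = s⁻¹ (activity is decays per second).
  So Bq⁻¹ = s.
  Combining: Ω·Wb·lx⁻¹·W⁻¹·Bq⁻¹·A² = (kg·m²·s⁻³·A⁻²) · (kg·m²·s⁻²·A⁻¹) · (m²·cd⁻¹) · (kg⁻¹·m⁻²·s³) · s · A² = kg·m⁴·s⁻¹·A⁻¹·cd⁻¹.
Left is m²·s·cd⁻¹; right is kg·m⁴·s⁻¹·A⁻¹·cd⁻¹ — different.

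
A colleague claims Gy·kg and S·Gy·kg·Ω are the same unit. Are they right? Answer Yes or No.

Left side:
  Gy = J/kg (absorbed dose = energy per mass),
      = m²·s⁻².
  Combining: Gy·kg = (m²·s⁻²) · kg = kg·m²·s⁻².
Right side:
  S = 1/Ω (conductance is reciprocal resistance),
      = kg⁻¹·m⁻²·s³·A².
  Gy = J/kg (absorbed dose = energy per mass),
      = m²·s⁻².
  Ω = V/A (resistance = voltage per current),
      = kg·m²·s⁻³·A⁻².
  Combining: S·Gy·kg·Ω = (kg⁻¹·m⁻²·s³·A²) · (m²·s⁻²) · kg · (kg·m²·s⁻³·A⁻²) = kg·m²·s⁻².
Both reduce to kg·m²·s⁻².

Yes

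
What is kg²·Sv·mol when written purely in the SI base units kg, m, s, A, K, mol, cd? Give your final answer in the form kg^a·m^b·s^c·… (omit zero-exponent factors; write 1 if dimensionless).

kg²·m²·s⁻²·mol

Sv = J/kg (equivalent dose = energy per mass),
    = m²·s⁻².
Combining: kg²·Sv·mol = kg² · (m²·s⁻²) · mol = kg²·m²·s⁻²·mol.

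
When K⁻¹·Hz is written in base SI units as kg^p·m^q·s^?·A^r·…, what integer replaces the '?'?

-1

Hz = 1/s = s⁻¹ (frequency is cycles per second).
Combining: K⁻¹·Hz = K⁻¹ · s⁻¹ = s⁻¹·K⁻¹.
The exponent of s is -1.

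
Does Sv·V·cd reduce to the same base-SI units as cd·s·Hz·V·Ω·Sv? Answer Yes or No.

Left side:
  Sv = J/kg (equivalent dose = energy per mass),
      = m²·s⁻².
  V = W/A (potential = power per current),
      = kg·m²·s⁻³·A⁻¹.
  Combining: Sv·V·cd = (m²·s⁻²) · (kg·m²·s⁻³·A⁻¹) · cd = kg·m⁴·s⁻⁵·A⁻¹·cd.
Right side:
  Hz = s⁻¹.
  V = kg·m²·s⁻³·A⁻¹.
  Ω = kg·m²·s⁻³·A⁻².
  Sv = m²·s⁻².
  Combining: cd·s·Hz·V·Ω·Sv = cd · s · s⁻¹ · (kg·m²·s⁻³·A⁻¹) · (kg·m²·s⁻³·A⁻²) · (m²·s⁻²) = kg²·m⁶·s⁻⁸·A⁻³·cd.
Left is kg·m⁴·s⁻⁵·A⁻¹·cd; right is kg²·m⁶·s⁻⁸·A⁻³·cd — different.

No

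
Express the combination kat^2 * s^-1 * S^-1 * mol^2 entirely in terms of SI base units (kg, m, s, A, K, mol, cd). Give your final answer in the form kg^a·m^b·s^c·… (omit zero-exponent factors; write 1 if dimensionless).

kat = s⁻¹·mol.
So kat² = s⁻²·mol².
S = kg⁻¹·m⁻²·s³·A².
So S⁻¹ = kg·m²·s⁻³·A⁻².
Combining: kat²·s⁻¹·S⁻¹·mol² = (s⁻²·mol²) · s⁻¹ · (kg·m²·s⁻³·A⁻²) · mol² = kg·m²·s⁻⁶·A⁻²·mol⁴.

kg·m²·s⁻⁶·A⁻²·mol⁴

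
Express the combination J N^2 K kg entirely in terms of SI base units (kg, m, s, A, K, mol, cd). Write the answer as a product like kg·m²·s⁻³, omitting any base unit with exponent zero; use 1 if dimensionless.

J = N·m (work = force × distance),
    = kg·m²·s⁻².
N = kg·m/s² = kg·m·s⁻² (force = mass × acceleration).
So N² = kg²·m²·s⁻⁴.
Combining: J·N²·K·kg = (kg·m²·s⁻²) · (kg²·m²·s⁻⁴) · K · kg = kg⁴·m⁴·s⁻⁶·K.

kg⁴·m⁴·s⁻⁶·K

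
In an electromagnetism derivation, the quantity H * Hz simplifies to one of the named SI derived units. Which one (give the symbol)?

H = Wb/A (inductance = flux per current),
    = kg·m²·s⁻²·A⁻².
Hz = 1/s = s⁻¹ (frequency is cycles per second).
Combining: H·Hz = (kg·m²·s⁻²·A⁻²) · s⁻¹ = kg·m²·s⁻³·A⁻².
kg·m²·s⁻³·A⁻² is the base-SI form of the ohm.

Ω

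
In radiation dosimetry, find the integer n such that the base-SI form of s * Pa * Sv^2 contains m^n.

Pa = kg·m⁻¹·s⁻².
Sv = m²·s⁻².
So Sv² = m⁴·s⁻⁴.
Combining: s·Pa·Sv² = s · (kg·m⁻¹·s⁻²) · (m⁴·s⁻⁴) = kg·m³·s⁻⁵.
The exponent of m is 3.

3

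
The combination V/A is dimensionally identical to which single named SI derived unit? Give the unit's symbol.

Ω

V = W/A (potential = power per current),
    = kg·m²·s⁻³·A⁻¹.
Combining: A⁻¹·V = A⁻¹ · (kg·m²·s⁻³·A⁻¹) = kg·m²·s⁻³·A⁻².
kg·m²·s⁻³·A⁻² is the base-SI form of the ohm.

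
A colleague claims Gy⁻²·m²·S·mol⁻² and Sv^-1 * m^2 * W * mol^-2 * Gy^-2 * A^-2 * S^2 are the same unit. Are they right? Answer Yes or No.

Left side:
  Gy = J/kg (absorbed dose = energy per mass),
      = m²·s⁻².
  So Gy⁻² = m⁻⁴·s⁴.
  S = 1/Ω (conductance is reciprocal resistance),
      = kg⁻¹·m⁻²·s³·A².
  Combining: Gy⁻²·m²·S·mol⁻² = (m⁻⁴·s⁴) · m² · (kg⁻¹·m⁻²·s³·A²) · mol⁻² = kg⁻¹·m⁻⁴·s⁷·A²·mol⁻².
Right side:
  Sv = m²·s⁻².
  So Sv⁻¹ = m⁻²·s².
  W = kg·m²·s⁻³.
  Gy = m²·s⁻².
  So Gy⁻² = m⁻⁴·s⁴.
  S = kg⁻¹·m⁻²·s³·A².
  So S² = kg⁻²·m⁻⁴·s⁶·A⁴.
  Combining: Sv⁻¹·m²·W·mol⁻²·Gy⁻²·A⁻²·S² = (m⁻²·s²) · m² · (kg·m²·s⁻³) · mol⁻² · (m⁻⁴·s⁴) · A⁻² · (kg⁻²·m⁻⁴·s⁶·A⁴) = kg⁻¹·m⁻⁶·s⁹·A²·mol⁻².
Left is kg⁻¹·m⁻⁴·s⁷·A²·mol⁻²; right is kg⁻¹·m⁻⁶·s⁹·A²·mol⁻² — different.

No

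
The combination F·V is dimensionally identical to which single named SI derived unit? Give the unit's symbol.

C

F = C/V (capacitance = charge per voltage),
    = A·s/(kg·m²·s⁻³·A⁻¹) (substituting C and V),
    = kg⁻¹·m⁻²·s⁴·A².
V = W/A (potential = power per current),
    = kg·m²·s⁻³·A⁻¹.
Combining: F·V = (kg⁻¹·m⁻²·s⁴·A²) · (kg·m²·s⁻³·A⁻¹) = s·A.
s·A is the base-SI form of the coulomb.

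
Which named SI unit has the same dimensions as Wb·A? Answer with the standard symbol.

Wb = V·s (flux: a volt is a weber per second),
    = kg·m²·s⁻²·A⁻¹.
Combining: Wb·A = (kg·m²·s⁻²·A⁻¹) · A = kg·m²·s⁻².
kg·m²·s⁻² is the base-SI form of the joule.

J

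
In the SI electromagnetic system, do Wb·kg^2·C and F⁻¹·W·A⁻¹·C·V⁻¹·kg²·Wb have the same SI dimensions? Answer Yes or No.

Left side:
  Wb = V·s (flux: a volt is a weber per second),
      = kg·m²·s⁻²·A⁻¹.
  C = A·s = s·A (charge = current × time).
  Combining: Wb·kg²·C = (kg·m²·s⁻²·A⁻¹) · kg² · (s·A) = kg³·m²·s⁻¹.
Right side:
  F = C/V (capacitance = charge per voltage),
      = A·s/(kg·m²·s⁻³·A⁻¹) (substituting C and V),
      = kg⁻¹·m⁻²·s⁴·A².
  So F⁻¹ = kg·m²·s⁻⁴·A⁻².
  W = J/s (power = energy per time),
      = kg·m²·s⁻³.
  C = A·s = s·A (charge = current × time).
  V = W/A (potential = power per current),
      = kg·m²·s⁻³·A⁻¹.
  So V⁻¹ = kg⁻¹·m⁻²·s³·A.
  Wb = V·s (flux: a volt is a weber per second),
      = kg·m²·s⁻²·A⁻¹.
  Combining: F⁻¹·W·A⁻¹·C·V⁻¹·kg²·Wb = (kg·m²·s⁻⁴·A⁻²) · (kg·m²·s⁻³) · A⁻¹ · (s·A) · (kg⁻¹·m⁻²·s³·A) · kg² · (kg·m²·s⁻²·A⁻¹) = kg⁴·m⁴·s⁻⁵·A⁻².
Left is kg³·m²·s⁻¹; right is kg⁴·m⁴·s⁻⁵·A⁻² — different.

No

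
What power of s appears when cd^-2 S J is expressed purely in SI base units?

1

S = kg⁻¹·m⁻²·s³·A².
J = kg·m²·s⁻².
Combining: cd⁻²·S·J = cd⁻² · (kg⁻¹·m⁻²·s³·A²) · (kg·m²·s⁻²) = s·A²·cd⁻².
The exponent of s is 1.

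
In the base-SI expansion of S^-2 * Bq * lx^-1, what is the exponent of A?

S = 1/Ω (conductance is reciprocal resistance),
    = kg⁻¹·m⁻²·s³·A².
So S⁻² = kg²·m⁴·s⁻⁶·A⁻⁴.
Bq = 1/s = s⁻¹ (activity is decays per second).
lx = lm/m² (illuminance = luminous flux per area),
    = m⁻²·cd.
So lx⁻¹ = m²·cd⁻¹.
Combining: S⁻²·Bq·lx⁻¹ = (kg²·m⁴·s⁻⁶·A⁻⁴) · s⁻¹ · (m²·cd⁻¹) = kg²·m⁶·s⁻⁷·A⁻⁴·cd⁻¹.
The exponent of A is -4.

-4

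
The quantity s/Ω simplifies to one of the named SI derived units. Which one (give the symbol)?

Ω = kg·m²·s⁻³·A⁻².
So Ω⁻¹ = kg⁻¹·m⁻²·s³·A².
Combining: s·Ω⁻¹ = s · (kg⁻¹·m⁻²·s³·A²) = kg⁻¹·m⁻²·s⁴·A².
kg⁻¹·m⁻²·s⁴·A² is the base-SI form of the farad.

F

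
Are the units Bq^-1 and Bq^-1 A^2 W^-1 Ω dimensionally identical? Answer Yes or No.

Left side:
  Bq = s⁻¹.
  So Bq⁻¹ = s.
Right side:
  Bq = 1/s = s⁻¹ (activity is decays per second).
  So Bq⁻¹ = s.
  W = J/s (power = energy per time),
      = kg·m²·s⁻³.
  So W⁻¹ = kg⁻¹·m⁻²·s³.
  Ω = V/A (resistance = voltage per current),
      = kg·m²·s⁻³·A⁻².
  Combining: Bq⁻¹·A²·W⁻¹·Ω = s · A² · (kg⁻¹·m⁻²·s³) · (kg·m²·s⁻³·A⁻²) = s.
Both reduce to s.

Yes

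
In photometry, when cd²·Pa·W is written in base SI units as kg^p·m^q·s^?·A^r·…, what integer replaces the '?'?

Pa = N/m² (pressure = force per area),
    = kg·m⁻¹·s⁻².
W = J/s (power = energy per time),
    = kg·m²·s⁻³.
Combining: cd²·Pa·W = cd² · (kg·m⁻¹·s⁻²) · (kg·m²·s⁻³) = kg²·m·s⁻⁵·cd².
The exponent of s is -5.

-5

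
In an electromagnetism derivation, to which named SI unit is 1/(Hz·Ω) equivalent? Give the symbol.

Hz = s⁻¹.
So Hz⁻¹ = s.
Ω = kg·m²·s⁻³·A⁻².
So Ω⁻¹ = kg⁻¹·m⁻²·s³·A².
Combining: Hz⁻¹·Ω⁻¹ = s · (kg⁻¹·m⁻²·s³·A²) = kg⁻¹·m⁻²·s⁴·A².
kg⁻¹·m⁻²·s⁴·A² is the base-SI form of the farad.

F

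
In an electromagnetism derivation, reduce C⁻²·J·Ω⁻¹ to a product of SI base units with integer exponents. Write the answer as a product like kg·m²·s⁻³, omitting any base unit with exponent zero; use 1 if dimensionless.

C = A·s = s·A (charge = current × time).
So C⁻² = s⁻²·A⁻².
J = N·m (work = force × distance),
    = kg·m²·s⁻².
Ω = V/A (resistance = voltage per current),
    = kg·m²·s⁻³·A⁻².
So Ω⁻¹ = kg⁻¹·m⁻²·s³·A².
Combining: C⁻²·J·Ω⁻¹ = (s⁻²·A⁻²) · (kg·m²·s⁻²) · (kg⁻¹·m⁻²·s³·A²) = s⁻¹.

s⁻¹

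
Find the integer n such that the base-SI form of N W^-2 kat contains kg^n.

N = kg·m·s⁻².
W = kg·m²·s⁻³.
So W⁻² = kg⁻²·m⁻⁴·s⁶.
kat = s⁻¹·mol.
Combining: N·W⁻²·kat = (kg·m·s⁻²) · (kg⁻²·m⁻⁴·s⁶) · (s⁻¹·mol) = kg⁻¹·m⁻³·s³·mol.
The exponent of kg is -1.

-1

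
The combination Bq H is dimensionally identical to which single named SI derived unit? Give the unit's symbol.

Ω

Bq = 1/s = s⁻¹ (activity is decays per second).
H = Wb/A (inductance = flux per current),
    = kg·m²·s⁻²·A⁻².
Combining: Bq·H = s⁻¹ · (kg·m²·s⁻²·A⁻²) = kg·m²·s⁻³·A⁻².
kg·m²·s⁻³·A⁻² is the base-SI form of the ohm.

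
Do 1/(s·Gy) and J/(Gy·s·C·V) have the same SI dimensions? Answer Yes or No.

Left side:
  Gy = J/kg (absorbed dose = energy per mass),
      = m²·s⁻².
  So Gy⁻¹ = m⁻²·s².
  Combining: s⁻¹·Gy⁻¹ = s⁻¹ · (m⁻²·s²) = m⁻²·s.
Right side:
  Gy = J/kg (absorbed dose = energy per mass),
      = m²·s⁻².
  So Gy⁻¹ = m⁻²·s².
  C = A·s = s·A (charge = current × time).
  So C⁻¹ = s⁻¹·A⁻¹.
  J = N·m (work = force × distance),
      = kg·m²·s⁻².
  V = W/A (potential = power per current),
      = kg·m²·s⁻³·A⁻¹.
  So V⁻¹ = kg⁻¹·m⁻²·s³·A.
  Combining: Gy⁻¹·s⁻¹·C⁻¹·J·V⁻¹ = (m⁻²·s²) · s⁻¹ · (s⁻¹·A⁻¹) · (kg·m²·s⁻²) · (kg⁻¹·m⁻²·s³·A) = m⁻²·s.
Both reduce to m⁻²·s.

Yes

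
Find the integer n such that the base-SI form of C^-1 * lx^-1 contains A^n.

C = s·A.
So C⁻¹ = s⁻¹·A⁻¹.
lx = m⁻²·cd.
So lx⁻¹ = m²·cd⁻¹.
Combining: C⁻¹·lx⁻¹ = (s⁻¹·A⁻¹) · (m²·cd⁻¹) = m²·s⁻¹·A⁻¹·cd⁻¹.
The exponent of A is -1.

-1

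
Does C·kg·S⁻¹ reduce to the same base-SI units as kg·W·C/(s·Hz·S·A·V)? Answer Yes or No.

Yes

Left side:
  C = A·s = s·A (charge = current × time).
  S = 1/Ω (conductance is reciprocal resistance),
      = kg⁻¹·m⁻²·s³·A².
  So S⁻¹ = kg·m²·s⁻³·A⁻².
  Combining: C·kg·S⁻¹ = (s·A) · kg · (kg·m²·s⁻³·A⁻²) = kg²·m²·s⁻²·A⁻¹.
Right side:
  W = kg·m²·s⁻³.
  Hz = s⁻¹.
  So Hz⁻¹ = s.
  S = kg⁻¹·m⁻²·s³·A².
  So S⁻¹ = kg·m²·s⁻³·A⁻².
  V = kg·m²·s⁻³·A⁻¹.
  So V⁻¹ = kg⁻¹·m⁻²·s³·A.
  C = s·A.
  Combining: kg·s⁻¹·W·Hz⁻¹·S⁻¹·A⁻¹·V⁻¹·C = kg · s⁻¹ · (kg·m²·s⁻³) · s · (kg·m²·s⁻³·A⁻²) · A⁻¹ · (kg⁻¹·m⁻²·s³·A) · (s·A) = kg²·m²·s⁻²·A⁻¹.
Both reduce to kg²·m²·s⁻²·A⁻¹.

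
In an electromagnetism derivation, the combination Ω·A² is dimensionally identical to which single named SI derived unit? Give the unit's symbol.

Ω = V/A (resistance = voltage per current),
    = kg·m²·s⁻³·A⁻².
Combining: Ω·A² = (kg·m²·s⁻³·A⁻²) · A² = kg·m²·s⁻³.
kg·m²·s⁻³ is the base-SI form of the watt.

W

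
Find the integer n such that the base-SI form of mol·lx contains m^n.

lx = m⁻²·cd.
Combining: mol·lx = mol · (m⁻²·cd) = m⁻²·mol·cd.
The exponent of m is -2.

-2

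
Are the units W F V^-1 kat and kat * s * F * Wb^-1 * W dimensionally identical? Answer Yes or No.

Yes

Left side:
  W = kg·m²·s⁻³.
  F = kg⁻¹·m⁻²·s⁴·A².
  V = kg·m²·s⁻³·A⁻¹.
  So V⁻¹ = kg⁻¹·m⁻²·s³·A.
  kat = s⁻¹·mol.
  Combining: W·F·V⁻¹·kat = (kg·m²·s⁻³) · (kg⁻¹·m⁻²·s⁴·A²) · (kg⁻¹·m⁻²·s³·A) · (s⁻¹·mol) = kg⁻¹·m⁻²·s³·A³·mol.
Right side:
  kat = mol/s = s⁻¹·mol (catalytic activity).
  F = C/V (capacitance = charge per voltage),
      = A·s/(kg·m²·s⁻³·A⁻¹) (substituting C and V),
      = kg⁻¹·m⁻²·s⁴·A².
  Wb = V·s (flux: a volt is a weber per second),
      = kg·m²·s⁻²·A⁻¹.
  So Wb⁻¹ = kg⁻¹·m⁻²·s²·A.
  W = J/s (power = energy per time),
      = kg·m²·s⁻³.
  Combining: kat·s·F·Wb⁻¹·W = (s⁻¹·mol) · s · (kg⁻¹·m⁻²·s⁴·A²) · (kg⁻¹·m⁻²·s²·A) · (kg·m²·s⁻³) = kg⁻¹·m⁻²·s³·A³·mol.
Both reduce to kg⁻¹·m⁻²·s³·A³·mol.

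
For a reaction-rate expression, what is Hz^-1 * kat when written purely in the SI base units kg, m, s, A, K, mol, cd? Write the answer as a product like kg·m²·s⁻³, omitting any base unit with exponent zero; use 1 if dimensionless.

Hz = s⁻¹.
So Hz⁻¹ = s.
kat = s⁻¹·mol.
Combining: Hz⁻¹·kat = s · (s⁻¹·mol) = mol.

mol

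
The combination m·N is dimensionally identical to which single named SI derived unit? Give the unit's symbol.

J

N = kg·m/s² = kg·m·s⁻² (force = mass × acceleration).
Combining: m·N = m · (kg·m·s⁻²) = kg·m²·s⁻².
kg·m²·s⁻² is the base-SI form of the joule.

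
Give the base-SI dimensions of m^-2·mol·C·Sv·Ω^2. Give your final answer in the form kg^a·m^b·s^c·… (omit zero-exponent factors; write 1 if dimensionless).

kg²·m⁴·s⁻⁷·A⁻³·mol

C = A·s = s·A (charge = current × time).
Sv = J/kg (equivalent dose = energy per mass),
    = m²·s⁻².
Ω = V/A (resistance = voltage per current),
    = kg·m²·s⁻³·A⁻².
So Ω² = kg²·m⁴·s⁻⁶·A⁻⁴.
Combining: m⁻²·mol·C·Sv·Ω² = m⁻² · mol · (s·A) · (m²·s⁻²) · (kg²·m⁴·s⁻⁶·A⁻⁴) = kg²·m⁴·s⁻⁷·A⁻³·mol.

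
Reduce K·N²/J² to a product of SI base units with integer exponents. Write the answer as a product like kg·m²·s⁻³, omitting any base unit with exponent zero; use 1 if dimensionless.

m⁻²·K

N = kg·m/s² = kg·m·s⁻² (force = mass × acceleration).
So N² = kg²·m²·s⁻⁴.
J = N·m (work = force × distance),
    = kg·m²·s⁻².
So J⁻² = kg⁻²·m⁻⁴·s⁴.
Combining: K·N²·J⁻² = K · (kg²·m²·s⁻⁴) · (kg⁻²·m⁻⁴·s⁴) = m⁻²·K.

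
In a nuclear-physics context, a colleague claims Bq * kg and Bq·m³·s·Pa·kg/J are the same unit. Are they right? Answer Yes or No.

No

Left side:
  Bq = 1/s = s⁻¹ (activity is decays per second).
  Combining: Bq·kg = s⁻¹ · kg = kg·s⁻¹.
Right side:
  Bq = 1/s = s⁻¹ (activity is decays per second).
  Pa = N/m² (pressure = force per area),
      = kg·m⁻¹·s⁻².
  J = N·m (work = force × distance),
      = kg·m²·s⁻².
  So J⁻¹ = kg⁻¹·m⁻²·s².
  Combining: Bq·m³·s·Pa·J⁻¹·kg = s⁻¹ · m³ · s · (kg·m⁻¹·s⁻²) · (kg⁻¹·m⁻²·s²) · kg = kg.
Left is kg·s⁻¹; right is kg — different.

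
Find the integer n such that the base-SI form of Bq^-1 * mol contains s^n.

1

Bq = 1/s = s⁻¹ (activity is decays per second).
So Bq⁻¹ = s.
Combining: Bq⁻¹·mol = s · mol = s·mol.
The exponent of s is 1.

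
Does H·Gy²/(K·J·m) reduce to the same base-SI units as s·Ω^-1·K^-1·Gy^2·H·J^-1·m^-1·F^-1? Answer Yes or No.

Left side:
  H = Wb/A (inductance = flux per current),
      = kg·m²·s⁻²·A⁻².
  Gy = J/kg (absorbed dose = energy per mass),
      = m²·s⁻².
  So Gy² = m⁴·s⁻⁴.
  J = N·m (work = force × distance),
      = kg·m²·s⁻².
  So J⁻¹ = kg⁻¹·m⁻²·s².
  Combining: H·K⁻¹·Gy²·J⁻¹·m⁻¹ = (kg·m²·s⁻²·A⁻²) · K⁻¹ · (m⁴·s⁻⁴) · (kg⁻¹·m⁻²·s²) · m⁻¹ = m³·s⁻⁴·A⁻²·K⁻¹.
Right side:
  Ω = V/A (resistance = voltage per current),
      = kg·m²·s⁻³·A⁻².
  So Ω⁻¹ = kg⁻¹·m⁻²·s³·A².
  Gy = J/kg (absorbed dose = energy per mass),
      = m²·s⁻².
  So Gy² = m⁴·s⁻⁴.
  H = Wb/A (inductance = flux per current),
      = kg·m²·s⁻²·A⁻².
  J = N·m (work = force × distance),
      = kg·m²·s⁻².
  So J⁻¹ = kg⁻¹·m⁻²·s².
  F = C/V (capacitance = charge per voltage),
      = A·s/(kg·m²·s⁻³·A⁻¹) (substituting C and V),
      = kg⁻¹·m⁻²·s⁴·A².
  So F⁻¹ = kg·m²·s⁻⁴·A⁻².
  Combining: s·Ω⁻¹·K⁻¹·Gy²·H·J⁻¹·m⁻¹·F⁻¹ = s · (kg⁻¹·m⁻²·s³·A²) · K⁻¹ · (m⁴·s⁻⁴) · (kg·m²·s⁻²·A⁻²) · (kg⁻¹·m⁻²·s²) · m⁻¹ · (kg·m²·s⁻⁴·A⁻²) = m³·s⁻⁴·A⁻²·K⁻¹.
Both reduce to m³·s⁻⁴·A⁻²·K⁻¹.

Yes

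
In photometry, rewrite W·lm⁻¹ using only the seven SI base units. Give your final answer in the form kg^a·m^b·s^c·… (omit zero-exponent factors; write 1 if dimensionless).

kg·m²·s⁻³·cd⁻¹

W = J/s (power = energy per time),
    = kg·m²·s⁻³.
lm = cd·sr = cd (luminous flux; sr is dimensionless).
So lm⁻¹ = cd⁻¹.
Combining: W·lm⁻¹ = (kg·m²·s⁻³) · cd⁻¹ = kg·m²·s⁻³·cd⁻¹.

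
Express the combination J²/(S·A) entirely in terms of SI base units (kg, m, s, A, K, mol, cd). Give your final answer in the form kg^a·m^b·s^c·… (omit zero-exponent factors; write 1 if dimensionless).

S = 1/Ω (conductance is reciprocal resistance),
    = kg⁻¹·m⁻²·s³·A².
So S⁻¹ = kg·m²·s⁻³·A⁻².
J = N·m (work = force × distance),
    = kg·m²·s⁻².
So J² = kg²·m⁴·s⁻⁴.
Combining: S⁻¹·A⁻¹·J² = (kg·m²·s⁻³·A⁻²) · A⁻¹ · (kg²·m⁴·s⁻⁴) = kg³·m⁶·s⁻⁷·A⁻³.

kg³·m⁶·s⁻⁷·A⁻³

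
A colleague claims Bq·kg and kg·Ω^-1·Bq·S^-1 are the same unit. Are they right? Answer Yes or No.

Yes

Left side:
  Bq = 1/s = s⁻¹ (activity is decays per second).
  Combining: Bq·kg = s⁻¹ · kg = kg·s⁻¹.
Right side:
  Ω = kg·m²·s⁻³·A⁻².
  So Ω⁻¹ = kg⁻¹·m⁻²·s³·A².
  Bq = s⁻¹.
  S = kg⁻¹·m⁻²·s³·A².
  So S⁻¹ = kg·m²·s⁻³·A⁻².
  Combining: kg·Ω⁻¹·Bq·S⁻¹ = kg · (kg⁻¹·m⁻²·s³·A²) · s⁻¹ · (kg·m²·s⁻³·A⁻²) = kg·s⁻¹.
Both reduce to kg·s⁻¹.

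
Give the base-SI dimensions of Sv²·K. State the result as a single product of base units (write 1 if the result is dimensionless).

m⁴·s⁻⁴·K

Sv = J/kg (equivalent dose = energy per mass),
    = m²·s⁻².
So Sv² = m⁴·s⁻⁴.
Combining: Sv²·K = (m⁴·s⁻⁴) · K = m⁴·s⁻⁴·K.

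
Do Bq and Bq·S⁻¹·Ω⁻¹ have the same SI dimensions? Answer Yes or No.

Yes

Left side:
  Bq = 1/s = s⁻¹ (activity is decays per second).
Right side:
  Bq = s⁻¹.
  S = kg⁻¹·m⁻²·s³·A².
  So S⁻¹ = kg·m²·s⁻³·A⁻².
  Ω = kg·m²·s⁻³·A⁻².
  So Ω⁻¹ = kg⁻¹·m⁻²·s³·A².
  Combining: Bq·S⁻¹·Ω⁻¹ = s⁻¹ · (kg·m²·s⁻³·A⁻²) · (kg⁻¹·m⁻²·s³·A²) = s⁻¹.
Both reduce to s⁻¹.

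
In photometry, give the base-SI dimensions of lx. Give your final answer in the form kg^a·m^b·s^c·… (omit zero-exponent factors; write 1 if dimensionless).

m⁻²·cd

lx = m⁻²·cd.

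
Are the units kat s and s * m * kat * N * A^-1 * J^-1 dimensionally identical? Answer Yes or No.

No

Left side:
  kat = mol/s = s⁻¹·mol (catalytic activity).
  Combining: kat·s = (s⁻¹·mol) · s = mol.
Right side:
  kat = mol/s = s⁻¹·mol (catalytic activity).
  N = kg·m/s² = kg·m·s⁻² (force = mass × acceleration).
  J = N·m (work = force × distance),
      = kg·m²·s⁻².
  So J⁻¹ = kg⁻¹·m⁻²·s².
  Combining: s·m·kat·N·A⁻¹·J⁻¹ = s · m · (s⁻¹·mol) · (kg·m·s⁻²) · A⁻¹ · (kg⁻¹·m⁻²·s²) = A⁻¹·mol.
Left is mol; right is A⁻¹·mol — different.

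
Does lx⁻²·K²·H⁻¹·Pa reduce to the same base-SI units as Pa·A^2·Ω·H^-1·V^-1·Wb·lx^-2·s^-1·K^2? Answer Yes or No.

No

Left side:
  lx = m⁻²·cd.
  So lx⁻² = m⁴·cd⁻².
  H = kg·m²·s⁻²·A⁻².
  So H⁻¹ = kg⁻¹·m⁻²·s²·A².
  Pa = kg·m⁻¹·s⁻².
  Combining: lx⁻²·K²·H⁻¹·Pa = (m⁴·cd⁻²) · K² · (kg⁻¹·m⁻²·s²·A²) · (kg·m⁻¹·s⁻²) = m·A²·K²·cd⁻².
Right side:
  Pa = kg·m⁻¹·s⁻².
  Ω = kg·m²·s⁻³·A⁻².
  H = kg·m²·s⁻²·A⁻².
  So H⁻¹ = kg⁻¹·m⁻²·s²·A².
  V = kg·m²·s⁻³·A⁻¹.
  So V⁻¹ = kg⁻¹·m⁻²·s³·A.
  Wb = kg·m²·s⁻²·A⁻¹.
  lx = m⁻²·cd.
  So lx⁻² = m⁴·cd⁻².
  Combining: Pa·A²·Ω·H⁻¹·V⁻¹·Wb·lx⁻²·s⁻¹·K² = (kg·m⁻¹·s⁻²) · A² · (kg·m²·s⁻³·A⁻²) · (kg⁻¹·m⁻²·s²·A²) · (kg⁻¹·m⁻²·s³·A) · (kg·m²·s⁻²·A⁻¹) · (m⁴·cd⁻²) · s⁻¹ · K² = kg·m³·s⁻³·A²·K²·cd⁻².
Left is m·A²·K²·cd⁻²; right is kg·m³·s⁻³·A²·K²·cd⁻² — different.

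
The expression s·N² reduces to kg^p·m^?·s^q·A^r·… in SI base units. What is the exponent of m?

N = kg·m·s⁻².
So N² = kg²·m²·s⁻⁴.
Combining: s·N² = s · (kg²·m²·s⁻⁴) = kg²·m²·s⁻³.
The exponent of m is 2.

2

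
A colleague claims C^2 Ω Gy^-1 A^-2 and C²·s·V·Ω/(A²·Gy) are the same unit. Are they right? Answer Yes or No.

No

Left side:
  C = A·s = s·A (charge = current × time).
  So C² = s²·A².
  Ω = V/A (resistance = voltage per current),
      = kg·m²·s⁻³·A⁻².
  Gy = J/kg (absorbed dose = energy per mass),
      = m²·s⁻².
  So Gy⁻¹ = m⁻²·s².
  Combining: C²·Ω·Gy⁻¹·A⁻² = (s²·A²) · (kg·m²·s⁻³·A⁻²) · (m⁻²·s²) · A⁻² = kg·s·A⁻².
Right side:
  C = A·s = s·A (charge = current × time).
  So C² = s²·A².
  V = W/A (potential = power per current),
      = kg·m²·s⁻³·A⁻¹.
  Gy = J/kg (absorbed dose = energy per mass),
      = m²·s⁻².
  So Gy⁻¹ = m⁻²·s².
  Ω = V/A (resistance = voltage per current),
      = kg·m²·s⁻³·A⁻².
  Combining: C²·A⁻²·s·V·Gy⁻¹·Ω = (s²·A²) · A⁻² · s · (kg·m²·s⁻³·A⁻¹) · (m⁻²·s²) · (kg·m²·s⁻³·A⁻²) = kg²·m²·s⁻¹·A⁻³.
Left is kg·s·A⁻²; right is kg²·m²·s⁻¹·A⁻³ — different.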